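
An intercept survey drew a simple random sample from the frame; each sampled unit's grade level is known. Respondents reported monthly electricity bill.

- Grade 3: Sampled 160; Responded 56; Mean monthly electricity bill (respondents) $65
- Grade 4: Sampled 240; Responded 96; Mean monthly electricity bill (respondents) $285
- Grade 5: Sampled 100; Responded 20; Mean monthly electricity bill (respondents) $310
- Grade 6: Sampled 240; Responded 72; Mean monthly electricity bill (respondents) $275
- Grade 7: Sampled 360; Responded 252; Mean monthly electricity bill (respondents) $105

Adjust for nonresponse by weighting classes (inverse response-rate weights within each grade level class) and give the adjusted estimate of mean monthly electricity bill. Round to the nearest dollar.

$194

Class response rates: Grade 3 56/160 = 35%, Grade 4 96/240 = 40%, Grade 5 20/100 = 20%, Grade 6 72/240 = 30%, Grade 7 252/360 = 70%.
Each respondent's weight = sampled/responded in their class; summing within a class gives n_sampled, so:
  Grade 3: 160 × 65 = 10,400
  Grade 4: 240 × 285 = 68,400
  Grade 5: 100 × 310 = 31,000
  Grade 6: 240 × 275 = 66,000
  Grade 7: 360 × 105 = 37,800
Adjusted estimate = 213,600 / 1,100 = 194.182 → $194.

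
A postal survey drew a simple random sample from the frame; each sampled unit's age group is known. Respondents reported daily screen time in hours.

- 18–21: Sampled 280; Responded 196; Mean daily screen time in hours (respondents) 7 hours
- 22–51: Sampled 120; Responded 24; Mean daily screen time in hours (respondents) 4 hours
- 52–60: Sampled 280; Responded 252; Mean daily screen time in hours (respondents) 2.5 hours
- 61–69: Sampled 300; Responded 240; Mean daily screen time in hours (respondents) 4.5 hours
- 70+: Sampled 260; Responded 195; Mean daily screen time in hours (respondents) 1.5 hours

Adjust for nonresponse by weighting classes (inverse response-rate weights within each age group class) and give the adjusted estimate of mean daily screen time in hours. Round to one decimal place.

3.9

Class response rates: 18–21 196/280 = 70%, 22–51 24/120 = 20%, 52–60 252/280 = 90%, 61–69 240/300 = 80%, 70+ 195/260 = 75%.
Each respondent's weight = sampled/responded in their class; summing within a class gives n_sampled, so:
  18–21: 280 × 7 = 1960
  22–51: 120 × 4 = 480
  52–60: 280 × 2.5 = 700
  61–69: 300 × 4.5 = 1350
  70+: 260 × 1.5 = 390
Adjusted estimate = 4880 / 1,240 = 3.93548 → 3.9.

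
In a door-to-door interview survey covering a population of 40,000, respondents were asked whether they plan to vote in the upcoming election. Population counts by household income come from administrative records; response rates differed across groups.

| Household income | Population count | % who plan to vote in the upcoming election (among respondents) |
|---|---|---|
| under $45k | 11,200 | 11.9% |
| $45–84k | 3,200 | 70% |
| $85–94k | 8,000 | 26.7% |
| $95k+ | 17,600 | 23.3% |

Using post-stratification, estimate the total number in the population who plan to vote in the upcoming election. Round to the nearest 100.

9,800

Estimated count per cell = population count × respondent percentage:
  under $45k: 11,200 × 11.9% = 1332.8
  $45–84k: 3,200 × 70% = 2240
  $85–94k: 8,000 × 26.7% = 2136
  $95k+: 17,600 × 23.3% = 4100.8
Estimated total = 9809.6 → 9,800.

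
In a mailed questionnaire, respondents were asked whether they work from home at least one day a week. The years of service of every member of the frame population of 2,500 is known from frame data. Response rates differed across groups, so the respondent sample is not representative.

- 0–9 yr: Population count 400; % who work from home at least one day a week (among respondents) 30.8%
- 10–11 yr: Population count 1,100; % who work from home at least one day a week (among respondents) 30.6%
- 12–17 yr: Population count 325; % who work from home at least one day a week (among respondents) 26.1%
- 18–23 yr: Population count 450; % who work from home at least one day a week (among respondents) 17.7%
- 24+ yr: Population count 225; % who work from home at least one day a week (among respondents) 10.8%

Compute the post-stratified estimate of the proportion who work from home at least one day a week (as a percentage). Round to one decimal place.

25.9%

Each cell contributes population-share × respondent value:
  0–9 yr: (400/2,500) × 30.8 = 4.928
  10–11 yr: (1,100/2,500) × 30.6 = 13.464
  12–17 yr: (325/2,500) × 26.1 = 3.393
  18–23 yr: (450/2,500) × 17.7 = 3.186
  24+ yr: (225/2,500) × 10.8 = 0.972
Post-stratified estimate = 25.943 → 25.9%.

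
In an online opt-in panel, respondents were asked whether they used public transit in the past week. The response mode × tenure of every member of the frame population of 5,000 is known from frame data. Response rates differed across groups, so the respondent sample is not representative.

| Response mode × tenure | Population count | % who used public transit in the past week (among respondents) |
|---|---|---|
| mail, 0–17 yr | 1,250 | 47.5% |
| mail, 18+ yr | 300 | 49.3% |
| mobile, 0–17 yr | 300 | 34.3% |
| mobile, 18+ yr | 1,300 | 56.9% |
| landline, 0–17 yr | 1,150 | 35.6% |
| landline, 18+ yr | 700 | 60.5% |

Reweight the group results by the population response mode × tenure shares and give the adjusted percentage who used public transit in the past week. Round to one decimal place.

48.3%

Post-stratification weights by population share, not respondent share:
  mail, 0–17 yr: (1,250/5,000) × 47.5 = 11.875
  mail, 18+ yr: (300/5,000) × 49.3 = 2.958
  mobile, 0–17 yr: (300/5,000) × 34.3 = 2.058
  mobile, 18+ yr: (1,300/5,000) × 56.9 = 14.794
  landline, 0–17 yr: (1,150/5,000) × 35.6 = 8.188
  landline, 18+ yr: (700/5,000) × 60.5 = 8.47
Post-stratified estimate = 48.343 → 48.3%.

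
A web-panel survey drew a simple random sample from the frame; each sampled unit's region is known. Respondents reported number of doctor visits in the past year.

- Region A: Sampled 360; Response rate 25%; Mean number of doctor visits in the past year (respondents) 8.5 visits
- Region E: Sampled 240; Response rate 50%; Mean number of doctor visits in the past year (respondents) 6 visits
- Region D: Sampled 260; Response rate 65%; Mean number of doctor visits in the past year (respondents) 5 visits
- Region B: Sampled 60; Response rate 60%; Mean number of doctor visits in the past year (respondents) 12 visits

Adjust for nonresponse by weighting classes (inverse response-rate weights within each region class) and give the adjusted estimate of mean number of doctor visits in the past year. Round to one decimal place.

7.1

With weight = n_sampled/n_responded per class, the weighted class total is n_sampled:
  Region A: 360 × 8.5 = 3060
  Region E: 240 × 6 = 1440
  Region D: 260 × 5 = 1300
  Region B: 60 × 12 = 720
Adjusted estimate = 6520 / 920 = 7.08696 → 7.1.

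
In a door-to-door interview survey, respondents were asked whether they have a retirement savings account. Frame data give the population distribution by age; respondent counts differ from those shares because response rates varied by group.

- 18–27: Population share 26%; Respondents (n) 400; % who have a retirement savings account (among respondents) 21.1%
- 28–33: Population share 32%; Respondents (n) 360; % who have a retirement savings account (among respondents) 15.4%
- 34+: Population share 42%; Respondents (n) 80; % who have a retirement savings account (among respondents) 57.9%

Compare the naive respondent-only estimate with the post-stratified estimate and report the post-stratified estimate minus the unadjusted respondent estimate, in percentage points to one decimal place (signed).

+12.6 percentage points

Unadjusted (pooled respondent) estimate weights by respondent counts:
  (400/840)×21.1 + (360/840)×15.4 + (80/840)×57.9 = 22.1619%
Reweighting by population age shares:
  0.26×21.1 + 0.32×15.4 + 0.42×57.9 = 34.732%
Difference = 34.732 − 22.1619 = 12.5701 pp.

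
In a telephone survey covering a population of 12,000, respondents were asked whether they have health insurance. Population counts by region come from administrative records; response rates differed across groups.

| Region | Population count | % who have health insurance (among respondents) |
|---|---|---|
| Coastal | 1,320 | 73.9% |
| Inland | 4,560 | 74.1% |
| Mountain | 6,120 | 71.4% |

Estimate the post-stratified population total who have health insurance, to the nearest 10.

8,720

Apply each group's respondent rate to its population count:
  Coastal: 1,320 × 73.9% = 975.48
  Inland: 4,560 × 74.1% = 3378.96
  Mountain: 6,120 × 71.4% = 4369.68
Estimated total = 8724.12 → 8,720.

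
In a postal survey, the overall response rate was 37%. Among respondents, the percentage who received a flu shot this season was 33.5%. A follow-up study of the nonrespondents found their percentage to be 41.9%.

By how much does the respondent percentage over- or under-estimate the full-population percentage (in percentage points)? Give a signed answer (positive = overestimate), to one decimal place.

Nonresponse fraction = 1 − 0.37 = 0.63.
Bias = (nonresponse fraction) × (respondent percentage − nonrespondent percentage)
     = 0.63 × (33.5 − 41.9) = 0.63 × -8.4 = -5.292.

-5.3 percentage points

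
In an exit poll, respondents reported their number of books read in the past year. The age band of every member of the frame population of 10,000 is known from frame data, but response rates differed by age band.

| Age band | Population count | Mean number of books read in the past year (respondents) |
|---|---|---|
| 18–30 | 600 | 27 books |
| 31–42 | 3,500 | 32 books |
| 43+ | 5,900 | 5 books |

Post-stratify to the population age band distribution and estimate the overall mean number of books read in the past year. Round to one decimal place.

Weight each group's respondent value by its population share:
  18–30: (600/10,000) × 27 = 1.62
  31–42: (3,500/10,000) × 32 = 11.2
  43+: (5,900/10,000) × 5 = 2.95
Post-stratified estimate = 15.77 → 15.8.

15.8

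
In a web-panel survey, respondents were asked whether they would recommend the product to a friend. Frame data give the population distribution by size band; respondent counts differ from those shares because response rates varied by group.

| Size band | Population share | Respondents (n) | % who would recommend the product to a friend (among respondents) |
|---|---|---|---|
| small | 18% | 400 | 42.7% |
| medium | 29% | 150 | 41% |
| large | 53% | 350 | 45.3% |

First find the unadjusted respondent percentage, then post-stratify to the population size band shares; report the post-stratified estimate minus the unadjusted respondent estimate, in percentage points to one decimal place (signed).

+0.2 percentage points

Unadjusted (pooled respondent) estimate weights by respondent counts:
  (400/900)×42.7 + (150/900)×41 + (350/900)×45.3 = 43.4278%
Reweighting by population size band shares:
  0.18×42.7 + 0.29×41 + 0.53×45.3 = 43.585%
Difference = 43.585 − 43.4278 = 0.1572 pp.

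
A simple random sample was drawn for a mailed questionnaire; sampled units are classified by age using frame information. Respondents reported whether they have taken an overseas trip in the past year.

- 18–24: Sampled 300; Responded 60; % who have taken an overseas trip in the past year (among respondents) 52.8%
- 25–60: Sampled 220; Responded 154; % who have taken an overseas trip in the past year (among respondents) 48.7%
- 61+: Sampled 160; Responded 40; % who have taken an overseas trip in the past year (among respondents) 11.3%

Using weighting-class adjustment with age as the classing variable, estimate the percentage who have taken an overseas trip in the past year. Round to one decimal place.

Response rates by class: 18–24 60/300 = 20%, 25–60 154/220 = 70%, 61+ 40/160 = 25%.
With weight = n_sampled/n_responded per class, the weighted class total is n_sampled:
  18–24: 300 × 52.8 = 15,840
  25–60: 220 × 48.7 = 10,714
  61+: 160 × 11.3 = 1808
Adjusted estimate = 28,362 / 680 = 41.7088 → 41.7%.

41.7%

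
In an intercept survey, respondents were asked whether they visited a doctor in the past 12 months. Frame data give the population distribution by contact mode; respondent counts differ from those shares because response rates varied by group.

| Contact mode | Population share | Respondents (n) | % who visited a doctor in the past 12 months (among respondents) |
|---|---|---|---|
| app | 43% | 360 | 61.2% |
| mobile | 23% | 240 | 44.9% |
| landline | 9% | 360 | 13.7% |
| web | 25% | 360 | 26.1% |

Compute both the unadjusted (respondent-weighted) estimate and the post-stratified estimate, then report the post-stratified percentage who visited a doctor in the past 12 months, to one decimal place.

Naive respondent-only estimate (weights = respondent counts):
  (360/1320)×61.2 + (240/1320)×44.9 + (360/1320)×13.7 + (360/1320)×26.1 = 35.7091%
Post-stratifying to population shares instead:
  0.43×61.2 + 0.23×44.9 + 0.09×13.7 + 0.25×26.1 = 44.401%

44.4%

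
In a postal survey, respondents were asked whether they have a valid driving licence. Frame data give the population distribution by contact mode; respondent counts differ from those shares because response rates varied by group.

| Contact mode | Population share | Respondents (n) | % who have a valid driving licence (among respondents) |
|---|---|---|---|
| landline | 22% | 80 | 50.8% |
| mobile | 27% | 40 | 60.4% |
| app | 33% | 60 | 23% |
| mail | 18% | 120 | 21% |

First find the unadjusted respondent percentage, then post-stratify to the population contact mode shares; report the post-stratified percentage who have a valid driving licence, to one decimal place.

38.9%

Unadjusted (pooled respondent) estimate weights by respondent counts:
  (80/300)×50.8 + (40/300)×60.4 + (60/300)×23 + (120/300)×21 = 34.6%
Post-stratified estimate weights by population shares:
  0.22×50.8 + 0.27×60.4 + 0.33×23 + 0.18×21 = 38.854%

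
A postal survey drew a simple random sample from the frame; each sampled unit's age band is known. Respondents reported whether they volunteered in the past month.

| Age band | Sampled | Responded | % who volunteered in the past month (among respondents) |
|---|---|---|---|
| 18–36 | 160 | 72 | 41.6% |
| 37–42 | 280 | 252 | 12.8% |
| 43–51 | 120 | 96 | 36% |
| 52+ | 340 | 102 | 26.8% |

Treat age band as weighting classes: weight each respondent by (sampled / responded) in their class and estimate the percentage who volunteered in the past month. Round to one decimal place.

Class response rates: 18–36 72/160 = 45%, 37–42 252/280 = 90%, 43–51 96/120 = 80%, 52+ 102/340 = 30%.
Weighting each respondent by the inverse class response rate inflates each class back to its sampled size, so the class weight is n_sampled:
  18–36: 160 × 41.6 = 6656
  37–42: 280 × 12.8 = 3584
  43–51: 120 × 36 = 4320
  52+: 340 × 26.8 = 9112
Adjusted estimate = 23,672 / 900 = 26.3022 → 26.3%.

26.3%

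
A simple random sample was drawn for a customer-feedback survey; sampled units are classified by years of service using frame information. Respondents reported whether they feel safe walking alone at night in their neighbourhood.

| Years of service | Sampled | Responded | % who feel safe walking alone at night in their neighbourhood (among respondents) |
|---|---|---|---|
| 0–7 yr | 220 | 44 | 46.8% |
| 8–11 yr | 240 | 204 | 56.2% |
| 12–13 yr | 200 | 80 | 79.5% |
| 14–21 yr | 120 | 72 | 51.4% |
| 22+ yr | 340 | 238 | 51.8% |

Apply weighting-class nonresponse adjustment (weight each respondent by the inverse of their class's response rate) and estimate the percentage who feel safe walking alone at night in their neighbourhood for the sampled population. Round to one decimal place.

Response rates by class: 0–7 yr 44/220 = 20%, 8–11 yr 204/240 = 85%, 12–13 yr 80/200 = 40%, 14–21 yr 72/120 = 60%, 22+ yr 238/340 = 70%.
Inverse-response-rate weighting restores each class to its sampled count, so class totals weight by n_sampled:
  0–7 yr: 220 × 46.8 = 10,296
  8–11 yr: 240 × 56.2 = 13,488
  12–13 yr: 200 × 79.5 = 15,900
  14–21 yr: 120 × 51.4 = 6168
  22+ yr: 340 × 51.8 = 17,612
Adjusted estimate = 63,464 / 1,120 = 56.6643 → 56.7%.

56.7%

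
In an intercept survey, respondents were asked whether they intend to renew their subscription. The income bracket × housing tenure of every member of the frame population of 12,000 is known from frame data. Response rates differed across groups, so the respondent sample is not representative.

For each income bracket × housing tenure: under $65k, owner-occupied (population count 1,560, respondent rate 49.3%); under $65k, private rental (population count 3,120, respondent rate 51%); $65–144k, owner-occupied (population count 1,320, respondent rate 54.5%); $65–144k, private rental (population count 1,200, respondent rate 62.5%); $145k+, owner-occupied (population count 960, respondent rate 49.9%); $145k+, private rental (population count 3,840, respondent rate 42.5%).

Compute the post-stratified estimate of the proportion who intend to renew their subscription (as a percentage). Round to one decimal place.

Each cell contributes population-share × respondent value:
  under $65k, owner-occupied: (1,560/12,000) × 49.3 = 6.409
  under $65k, private rental: (3,120/12,000) × 51 = 13.26
  $65–144k, owner-occupied: (1,320/12,000) × 54.5 = 5.995
  $65–144k, private rental: (1,200/12,000) × 62.5 = 6.25
  $145k+, owner-occupied: (960/12,000) × 49.9 = 3.992
  $145k+, private rental: (3,840/12,000) × 42.5 = 13.6
Post-stratified estimate = 49.506 → 49.5%.

49.5%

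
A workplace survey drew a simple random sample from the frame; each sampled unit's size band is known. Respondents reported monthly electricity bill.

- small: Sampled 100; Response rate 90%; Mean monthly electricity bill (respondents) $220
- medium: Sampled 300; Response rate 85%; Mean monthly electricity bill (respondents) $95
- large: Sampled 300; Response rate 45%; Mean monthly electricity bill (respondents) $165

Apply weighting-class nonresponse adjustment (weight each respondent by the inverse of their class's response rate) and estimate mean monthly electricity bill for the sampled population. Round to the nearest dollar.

Each respondent's weight = sampled/responded in their class; summing within a class gives n_sampled, so:
  small: 100 × 220 = 22,000
  medium: 300 × 95 = 28,500
  large: 300 × 165 = 49,500
Adjusted estimate = 100,000 / 700 = 142.857 → $143.

$143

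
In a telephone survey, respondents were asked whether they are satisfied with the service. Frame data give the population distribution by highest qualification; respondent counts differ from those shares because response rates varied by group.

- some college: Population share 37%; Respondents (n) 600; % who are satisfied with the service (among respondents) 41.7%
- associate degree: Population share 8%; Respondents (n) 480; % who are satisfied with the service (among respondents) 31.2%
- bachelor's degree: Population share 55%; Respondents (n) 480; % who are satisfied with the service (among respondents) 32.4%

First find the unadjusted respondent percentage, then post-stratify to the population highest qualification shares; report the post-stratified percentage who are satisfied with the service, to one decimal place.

Without adjustment, the pooled respondent share is:
  (600/1560)×41.7 + (480/1560)×31.2 + (480/1560)×32.4 = 35.6077%
Reweighting by population highest qualification shares:
  0.37×41.7 + 0.08×31.2 + 0.55×32.4 = 35.745%

35.7%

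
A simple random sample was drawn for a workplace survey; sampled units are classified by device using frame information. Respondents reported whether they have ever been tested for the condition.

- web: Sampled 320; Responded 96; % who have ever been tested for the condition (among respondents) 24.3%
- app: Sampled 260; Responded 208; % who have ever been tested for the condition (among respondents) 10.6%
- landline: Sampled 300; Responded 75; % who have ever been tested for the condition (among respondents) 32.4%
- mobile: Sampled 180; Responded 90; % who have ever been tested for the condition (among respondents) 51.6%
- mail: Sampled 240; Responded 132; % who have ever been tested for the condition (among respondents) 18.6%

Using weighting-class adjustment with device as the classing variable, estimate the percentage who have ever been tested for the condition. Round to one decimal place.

26.2%

Class response rates: web 96/320 = 30%, app 208/260 = 80%, landline 75/300 = 25%, mobile 90/180 = 50%, mail 132/240 = 55%.
Each respondent's weight = sampled/responded in their class; summing within a class gives n_sampled, so:
  web: 320 × 24.3 = 7776
  app: 260 × 10.6 = 2756
  landline: 300 × 32.4 = 9720
  mobile: 180 × 51.6 = 9288
  mail: 240 × 18.6 = 4464
Adjusted estimate = 34,004 / 1,300 = 26.1569 → 26.2%.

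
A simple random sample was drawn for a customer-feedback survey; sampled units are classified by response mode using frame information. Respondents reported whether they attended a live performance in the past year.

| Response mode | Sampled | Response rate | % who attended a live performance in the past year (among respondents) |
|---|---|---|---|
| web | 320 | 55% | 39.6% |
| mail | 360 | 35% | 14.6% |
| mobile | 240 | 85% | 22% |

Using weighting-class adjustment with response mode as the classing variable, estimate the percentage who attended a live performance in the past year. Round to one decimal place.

25.2%

With weight = n_sampled/n_responded per class, the weighted class total is n_sampled:
  web: 320 × 39.6 = 12,672
  mail: 360 × 14.6 = 5256
  mobile: 240 × 22 = 5280
Adjusted estimate = 23,208 / 920 = 25.2261 → 25.2%.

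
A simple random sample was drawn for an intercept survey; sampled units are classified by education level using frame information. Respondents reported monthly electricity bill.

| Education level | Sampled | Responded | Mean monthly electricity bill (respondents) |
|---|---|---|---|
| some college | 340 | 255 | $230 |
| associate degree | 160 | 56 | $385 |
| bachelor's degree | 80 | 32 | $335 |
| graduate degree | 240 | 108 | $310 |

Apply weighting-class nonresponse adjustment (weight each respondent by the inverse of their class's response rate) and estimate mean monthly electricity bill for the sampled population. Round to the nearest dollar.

$294

Response rates by class: some college 255/340 = 75%, associate degree 56/160 = 35%, bachelor's degree 32/80 = 40%, graduate degree 108/240 = 45%.
Each respondent's weight = sampled/responded in their class; summing within a class gives n_sampled, so:
  some college: 340 × 230 = 78,200
  associate degree: 160 × 385 = 61,600
  bachelor's degree: 80 × 335 = 26,800
  graduate degree: 240 × 310 = 74,400
Adjusted estimate = 241,000 / 820 = 293.902 → $294.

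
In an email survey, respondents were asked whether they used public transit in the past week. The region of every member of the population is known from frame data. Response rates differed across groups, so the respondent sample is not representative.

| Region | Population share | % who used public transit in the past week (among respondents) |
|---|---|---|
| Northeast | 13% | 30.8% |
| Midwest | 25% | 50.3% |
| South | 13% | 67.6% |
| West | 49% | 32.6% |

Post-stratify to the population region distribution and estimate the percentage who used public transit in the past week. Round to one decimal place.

Each cell contributes population-share × respondent value:
  Northeast: 0.13 × 30.8 = 4.004
  Midwest: 0.25 × 50.3 = 12.575
  South: 0.13 × 67.6 = 8.788
  West: 0.49 × 32.6 = 15.974
Post-stratified estimate = 41.341 → 41.3%.

41.3%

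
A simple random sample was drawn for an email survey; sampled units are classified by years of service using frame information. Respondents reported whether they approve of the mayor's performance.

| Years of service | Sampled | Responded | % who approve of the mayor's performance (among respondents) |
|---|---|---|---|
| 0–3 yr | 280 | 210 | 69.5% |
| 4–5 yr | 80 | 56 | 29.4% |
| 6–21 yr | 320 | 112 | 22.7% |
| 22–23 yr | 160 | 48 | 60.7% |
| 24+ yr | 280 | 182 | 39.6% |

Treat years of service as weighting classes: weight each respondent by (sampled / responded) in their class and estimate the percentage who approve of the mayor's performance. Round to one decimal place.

Response rates by class: 0–3 yr 210/280 = 75%, 4–5 yr 56/80 = 70%, 6–21 yr 112/320 = 35%, 22–23 yr 48/160 = 30%, 24+ yr 182/280 = 65%.
Each respondent's weight = sampled/responded in their class; summing within a class gives n_sampled, so:
  0–3 yr: 280 × 69.5 = 19,460
  4–5 yr: 80 × 29.4 = 2352
  6–21 yr: 320 × 22.7 = 7264
  22–23 yr: 160 × 60.7 = 9712
  24+ yr: 280 × 39.6 = 11,088
Adjusted estimate = 49,876 / 1,120 = 44.5321 → 44.5%.

44.5%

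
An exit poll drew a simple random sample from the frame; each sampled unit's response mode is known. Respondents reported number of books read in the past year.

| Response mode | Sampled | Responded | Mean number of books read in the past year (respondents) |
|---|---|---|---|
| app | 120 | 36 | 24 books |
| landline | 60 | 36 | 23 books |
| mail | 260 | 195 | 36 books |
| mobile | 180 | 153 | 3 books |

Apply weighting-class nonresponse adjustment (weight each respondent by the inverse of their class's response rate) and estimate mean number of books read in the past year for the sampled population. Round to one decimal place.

22.8

Class response rates: app 36/120 = 30%, landline 36/60 = 60%, mail 195/260 = 75%, mobile 153/180 = 85%.
Inverse-response-rate weighting restores each class to its sampled count, so class totals weight by n_sampled:
  app: 120 × 24 = 2880
  landline: 60 × 23 = 1380
  mail: 260 × 36 = 9360
  mobile: 180 × 3 = 540
Adjusted estimate = 14,160 / 620 = 22.8387 → 22.8.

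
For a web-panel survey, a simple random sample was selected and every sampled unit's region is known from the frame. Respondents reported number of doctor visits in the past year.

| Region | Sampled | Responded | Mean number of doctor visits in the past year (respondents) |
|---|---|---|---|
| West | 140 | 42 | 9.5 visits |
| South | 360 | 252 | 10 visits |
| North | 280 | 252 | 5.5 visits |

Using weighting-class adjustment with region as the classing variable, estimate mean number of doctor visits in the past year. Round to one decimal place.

Class response rates: West 42/140 = 30%, South 252/360 = 70%, North 252/280 = 90%.
Weighting each respondent by the inverse class response rate inflates each class back to its sampled size, so the class weight is n_sampled:
  West: 140 × 9.5 = 1330
  South: 360 × 10 = 3600
  North: 280 × 5.5 = 1540
Adjusted estimate = 6470 / 780 = 8.29487 → 8.3.

8.3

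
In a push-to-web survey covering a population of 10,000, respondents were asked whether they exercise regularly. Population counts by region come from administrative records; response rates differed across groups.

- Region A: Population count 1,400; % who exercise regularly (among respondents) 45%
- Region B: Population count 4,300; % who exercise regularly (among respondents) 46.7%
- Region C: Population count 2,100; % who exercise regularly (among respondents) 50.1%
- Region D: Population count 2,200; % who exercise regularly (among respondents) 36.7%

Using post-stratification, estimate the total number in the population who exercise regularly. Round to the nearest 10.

4,500

Each cell contributes its population count × the respondent rate:
  Region A: 1,400 × 45% = 630
  Region B: 4,300 × 46.7% = 2008.1
  Region C: 2,100 × 50.1% = 1052.1
  Region D: 2,200 × 36.7% = 807.4
Estimated total = 4497.6 → 4,500.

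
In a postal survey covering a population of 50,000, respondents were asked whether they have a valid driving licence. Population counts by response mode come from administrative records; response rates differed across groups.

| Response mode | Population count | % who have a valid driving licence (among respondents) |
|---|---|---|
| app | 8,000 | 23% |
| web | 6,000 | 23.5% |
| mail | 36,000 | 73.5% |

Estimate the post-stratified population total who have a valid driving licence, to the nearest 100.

Each cell contributes its population count × the respondent rate:
  app: 8,000 × 23% = 1840
  web: 6,000 × 23.5% = 1410
  mail: 36,000 × 73.5% = 26,460
Estimated total = 29,710 → 29,700.

29,700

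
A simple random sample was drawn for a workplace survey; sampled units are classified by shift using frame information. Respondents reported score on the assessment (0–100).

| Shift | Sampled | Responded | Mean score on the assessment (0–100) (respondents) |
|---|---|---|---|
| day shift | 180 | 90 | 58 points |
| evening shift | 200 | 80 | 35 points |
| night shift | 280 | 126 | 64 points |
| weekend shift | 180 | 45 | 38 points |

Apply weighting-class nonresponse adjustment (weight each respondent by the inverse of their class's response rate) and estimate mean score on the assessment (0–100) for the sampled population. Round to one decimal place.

Class response rates: day shift 90/180 = 50%, evening shift 80/200 = 40%, night shift 126/280 = 45%, weekend shift 45/180 = 25%.
Inverse-response-rate weighting restores each class to its sampled count, so class totals weight by n_sampled:
  day shift: 180 × 58 = 10,440
  evening shift: 200 × 35 = 7000
  night shift: 280 × 64 = 17,920
  weekend shift: 180 × 38 = 6840
Adjusted estimate = 42,200 / 840 = 50.2381 → 50.2.

50.2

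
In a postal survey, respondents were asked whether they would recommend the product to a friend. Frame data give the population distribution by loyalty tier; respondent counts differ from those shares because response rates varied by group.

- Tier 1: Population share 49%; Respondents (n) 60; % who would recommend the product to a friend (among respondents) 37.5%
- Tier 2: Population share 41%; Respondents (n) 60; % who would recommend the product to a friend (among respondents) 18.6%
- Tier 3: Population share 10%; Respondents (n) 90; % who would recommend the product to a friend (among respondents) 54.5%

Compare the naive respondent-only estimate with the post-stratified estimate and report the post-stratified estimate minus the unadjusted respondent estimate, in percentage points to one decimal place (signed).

-7.9 percentage points

Unadjusted (pooled respondent) estimate weights by respondent counts:
  (60/210)×37.5 + (60/210)×18.6 + (90/210)×54.5 = 39.3857%
Post-stratified estimate weights by population shares:
  0.49×37.5 + 0.41×18.6 + 0.1×54.5 = 31.451%
Difference = 31.451 − 39.3857 = -7.9347 pp.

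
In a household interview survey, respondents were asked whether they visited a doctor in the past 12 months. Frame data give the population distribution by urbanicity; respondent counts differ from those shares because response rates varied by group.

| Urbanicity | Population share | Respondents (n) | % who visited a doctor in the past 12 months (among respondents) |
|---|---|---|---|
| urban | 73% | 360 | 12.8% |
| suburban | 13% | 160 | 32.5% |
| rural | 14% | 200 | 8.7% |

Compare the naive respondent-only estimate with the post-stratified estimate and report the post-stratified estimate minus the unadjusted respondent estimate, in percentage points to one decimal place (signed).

Without adjustment, the pooled respondent share is:
  (360/720)×12.8 + (160/720)×32.5 + (200/720)×8.7 = 16.0389%
Post-stratified estimate weights by population shares:
  0.73×12.8 + 0.13×32.5 + 0.14×8.7 = 14.787%
Difference = 14.787 − 16.0389 = -1.2519 pp.

-1.3 percentage points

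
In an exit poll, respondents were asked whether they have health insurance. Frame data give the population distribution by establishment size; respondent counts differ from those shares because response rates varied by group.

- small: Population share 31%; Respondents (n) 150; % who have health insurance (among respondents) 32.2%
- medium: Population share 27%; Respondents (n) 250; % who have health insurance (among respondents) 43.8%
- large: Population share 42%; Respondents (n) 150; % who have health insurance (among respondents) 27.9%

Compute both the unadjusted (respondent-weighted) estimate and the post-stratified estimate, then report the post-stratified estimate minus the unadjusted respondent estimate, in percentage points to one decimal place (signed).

Naive respondent-only estimate (weights = respondent counts):
  (150/550)×32.2 + (250/550)×43.8 + (150/550)×27.9 = 36.3%
Post-stratifying to population shares instead:
  0.31×32.2 + 0.27×43.8 + 0.42×27.9 = 33.526%
Difference = 33.526 − 36.3 = -2.774 pp.

-2.8 percentage points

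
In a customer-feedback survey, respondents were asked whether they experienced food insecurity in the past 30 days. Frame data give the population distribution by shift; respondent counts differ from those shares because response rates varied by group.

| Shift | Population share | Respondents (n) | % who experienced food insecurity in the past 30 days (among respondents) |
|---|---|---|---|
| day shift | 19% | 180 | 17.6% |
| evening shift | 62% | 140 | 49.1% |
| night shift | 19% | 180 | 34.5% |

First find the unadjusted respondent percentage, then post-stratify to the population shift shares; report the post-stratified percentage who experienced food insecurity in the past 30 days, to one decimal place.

Unadjusted (pooled respondent) estimate weights by respondent counts:
  (180/500)×17.6 + (140/500)×49.1 + (180/500)×34.5 = 32.504%
Reweighting by population shift shares:
  0.19×17.6 + 0.62×49.1 + 0.19×34.5 = 40.341%

40.3%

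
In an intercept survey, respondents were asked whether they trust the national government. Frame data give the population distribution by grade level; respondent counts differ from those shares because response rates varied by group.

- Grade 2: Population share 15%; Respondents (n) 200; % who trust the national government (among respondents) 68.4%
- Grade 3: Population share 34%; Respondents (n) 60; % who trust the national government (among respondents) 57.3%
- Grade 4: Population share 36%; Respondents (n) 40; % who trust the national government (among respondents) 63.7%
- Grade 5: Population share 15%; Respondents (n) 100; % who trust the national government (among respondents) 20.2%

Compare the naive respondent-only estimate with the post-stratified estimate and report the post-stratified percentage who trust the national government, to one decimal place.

55.7%

Unadjusted (pooled respondent) estimate weights by respondent counts:
  (200/400)×68.4 + (60/400)×57.3 + (40/400)×63.7 + (100/400)×20.2 = 54.215%
Post-stratified estimate weights by population shares:
  0.15×68.4 + 0.34×57.3 + 0.36×63.7 + 0.15×20.2 = 55.704%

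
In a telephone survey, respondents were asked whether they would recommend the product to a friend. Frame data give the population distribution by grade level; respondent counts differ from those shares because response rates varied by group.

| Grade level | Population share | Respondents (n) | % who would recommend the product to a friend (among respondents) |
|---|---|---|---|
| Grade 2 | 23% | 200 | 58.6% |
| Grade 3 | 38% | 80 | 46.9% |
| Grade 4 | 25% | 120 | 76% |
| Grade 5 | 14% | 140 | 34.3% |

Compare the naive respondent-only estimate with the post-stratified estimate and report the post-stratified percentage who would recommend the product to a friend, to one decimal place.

Without adjustment, the pooled respondent share is:
  (200/540)×58.6 + (80/540)×46.9 + (120/540)×76 + (140/540)×34.3 = 54.4333%
Post-stratified estimate weights by population shares:
  0.23×58.6 + 0.38×46.9 + 0.25×76 + 0.14×34.3 = 55.102%

55.1%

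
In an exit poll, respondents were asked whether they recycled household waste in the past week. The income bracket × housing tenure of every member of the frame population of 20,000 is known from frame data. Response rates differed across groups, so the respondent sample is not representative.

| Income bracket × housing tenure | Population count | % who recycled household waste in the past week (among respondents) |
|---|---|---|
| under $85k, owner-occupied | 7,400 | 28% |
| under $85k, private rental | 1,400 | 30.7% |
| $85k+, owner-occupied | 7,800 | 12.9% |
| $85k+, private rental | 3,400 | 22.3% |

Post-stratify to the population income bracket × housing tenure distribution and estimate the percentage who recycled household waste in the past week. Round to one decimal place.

Reweight to the known income bracket × housing tenure distribution:
  under $85k, owner-occupied: (7,400/20,000) × 28 = 10.36
  under $85k, private rental: (1,400/20,000) × 30.7 = 2.149
  $85k+, owner-occupied: (7,800/20,000) × 12.9 = 5.031
  $85k+, private rental: (3,400/20,000) × 22.3 = 3.791
Post-stratified estimate = 21.331 → 21.3%.

21.3%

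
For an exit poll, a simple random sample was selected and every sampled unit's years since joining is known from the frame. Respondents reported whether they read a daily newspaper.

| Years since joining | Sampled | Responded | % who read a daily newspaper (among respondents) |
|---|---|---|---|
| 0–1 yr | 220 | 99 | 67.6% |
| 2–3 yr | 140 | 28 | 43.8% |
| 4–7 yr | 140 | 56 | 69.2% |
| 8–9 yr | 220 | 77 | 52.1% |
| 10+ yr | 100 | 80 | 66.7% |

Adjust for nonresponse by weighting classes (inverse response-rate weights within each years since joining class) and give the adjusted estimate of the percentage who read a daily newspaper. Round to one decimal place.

Class response rates: 0–1 yr 99/220 = 45%, 2–3 yr 28/140 = 20%, 4–7 yr 56/140 = 40%, 8–9 yr 77/220 = 35%, 10+ yr 80/100 = 80%.
Weighting each respondent by the inverse class response rate inflates each class back to its sampled size, so the class weight is n_sampled:
  0–1 yr: 220 × 67.6 = 14872
  2–3 yr: 140 × 43.8 = 6132
  4–7 yr: 140 × 69.2 = 9688
  8–9 yr: 220 × 52.1 = 11,462
  10+ yr: 100 × 66.7 = 6670
Adjusted estimate = 48,824 / 820 = 59.5415 → 59.5%.

59.5%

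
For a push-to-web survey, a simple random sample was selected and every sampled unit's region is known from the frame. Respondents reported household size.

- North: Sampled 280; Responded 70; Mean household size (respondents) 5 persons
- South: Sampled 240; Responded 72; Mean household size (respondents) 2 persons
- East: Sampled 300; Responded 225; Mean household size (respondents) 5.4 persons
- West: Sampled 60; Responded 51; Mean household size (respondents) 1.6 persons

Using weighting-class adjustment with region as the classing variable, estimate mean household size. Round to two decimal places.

Class response rates: North 70/280 = 25%, South 72/240 = 30%, East 225/300 = 75%, West 51/60 = 85%.
Each respondent's weight = sampled/responded in their class; summing within a class gives n_sampled, so:
  North: 280 × 5 = 1400
  South: 240 × 2 = 480
  East: 300 × 5.4 = 1620
  West: 60 × 1.6 = 96
Adjusted estimate = 3596 / 880 = 4.08636 → 4.09.

4.09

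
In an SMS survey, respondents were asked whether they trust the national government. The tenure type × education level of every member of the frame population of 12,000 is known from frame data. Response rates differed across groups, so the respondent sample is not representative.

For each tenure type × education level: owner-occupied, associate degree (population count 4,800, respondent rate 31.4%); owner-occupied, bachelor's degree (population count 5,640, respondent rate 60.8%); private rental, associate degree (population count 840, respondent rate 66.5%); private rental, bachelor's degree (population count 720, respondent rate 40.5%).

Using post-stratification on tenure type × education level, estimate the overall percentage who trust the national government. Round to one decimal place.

48.2%

Weight each group's respondent value by its population share:
  owner-occupied, associate degree: (4,800/12,000) × 31.4 = 12.56
  owner-occupied, bachelor's degree: (5,640/12,000) × 60.8 = 28.576
  private rental, associate degree: (840/12,000) × 66.5 = 4.655
  private rental, bachelor's degree: (720/12,000) × 40.5 = 2.43
Post-stratified estimate = 48.221 → 48.2%.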